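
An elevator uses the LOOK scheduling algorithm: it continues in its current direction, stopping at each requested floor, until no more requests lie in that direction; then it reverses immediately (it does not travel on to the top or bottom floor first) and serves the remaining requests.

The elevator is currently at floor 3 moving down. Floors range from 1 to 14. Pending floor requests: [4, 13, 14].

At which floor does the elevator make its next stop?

Current floor: 3, direction: down
Requests above: [4, 13, 14]
Requests below: []
Moving down but no requests below → reverse; nearest above is min([4, 13, 14]) = 4

Answer: 4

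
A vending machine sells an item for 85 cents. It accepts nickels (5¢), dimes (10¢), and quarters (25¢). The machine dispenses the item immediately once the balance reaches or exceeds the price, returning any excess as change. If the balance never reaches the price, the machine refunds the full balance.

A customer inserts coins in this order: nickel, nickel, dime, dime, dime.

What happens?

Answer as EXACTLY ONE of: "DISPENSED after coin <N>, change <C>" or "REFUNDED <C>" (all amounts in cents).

Answer: REFUNDED 40

Derivation:
Price: 85¢
Coin 1 (nickel, 5¢): balance = 5¢
Coin 2 (nickel, 5¢): balance = 10¢
Coin 3 (dime, 10¢): balance = 20¢
Coin 4 (dime, 10¢): balance = 30¢
Coin 5 (dime, 10¢): balance = 40¢
All coins inserted, balance 40¢ < price 85¢ → REFUND 40¢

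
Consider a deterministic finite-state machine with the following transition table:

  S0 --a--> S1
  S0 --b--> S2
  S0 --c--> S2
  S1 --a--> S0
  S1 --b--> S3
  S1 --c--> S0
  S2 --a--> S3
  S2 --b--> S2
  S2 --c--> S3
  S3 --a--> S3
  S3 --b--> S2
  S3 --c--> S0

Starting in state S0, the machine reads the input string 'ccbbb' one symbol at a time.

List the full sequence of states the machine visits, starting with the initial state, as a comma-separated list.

Start: S0
  read 'c': S0 --c--> S2
  read 'c': S2 --c--> S3
  read 'b': S3 --b--> S2
  read 'b': S2 --b--> S2
  read 'b': S2 --b--> S2

Answer: S0, S2, S3, S2, S2, S2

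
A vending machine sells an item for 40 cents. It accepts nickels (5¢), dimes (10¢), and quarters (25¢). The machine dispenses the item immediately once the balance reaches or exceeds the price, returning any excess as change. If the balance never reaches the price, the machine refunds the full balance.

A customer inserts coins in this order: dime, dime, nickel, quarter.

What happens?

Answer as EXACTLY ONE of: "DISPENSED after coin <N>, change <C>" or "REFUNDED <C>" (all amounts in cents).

Price: 40¢
Coin 1 (dime, 10¢): balance = 10¢
Coin 2 (dime, 10¢): balance = 20¢
Coin 3 (nickel, 5¢): balance = 25¢
Coin 4 (quarter, 25¢): balance = 50¢
  → balance >= price → DISPENSE, change = 50 - 40 = 10¢

Answer: DISPENSED after coin 4, change 10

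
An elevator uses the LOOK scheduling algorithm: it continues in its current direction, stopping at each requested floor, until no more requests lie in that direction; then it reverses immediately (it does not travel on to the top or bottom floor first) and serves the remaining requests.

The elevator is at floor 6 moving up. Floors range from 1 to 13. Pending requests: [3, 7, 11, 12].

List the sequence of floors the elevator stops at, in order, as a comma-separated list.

Current: 6, moving UP
Serve above first (ascending): [7, 11, 12]
Then reverse, serve below (descending): [3]

Answer: 7, 11, 12, 3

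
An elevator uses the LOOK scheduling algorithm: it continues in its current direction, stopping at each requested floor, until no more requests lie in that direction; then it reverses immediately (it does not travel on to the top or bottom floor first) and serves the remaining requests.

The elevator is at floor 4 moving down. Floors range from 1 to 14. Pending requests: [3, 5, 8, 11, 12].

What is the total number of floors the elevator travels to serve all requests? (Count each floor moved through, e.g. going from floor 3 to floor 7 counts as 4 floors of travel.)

Answer: 10

Derivation:
Start at floor 4 moving down, LOOK stop order: [3, 5, 8, 11, 12]
  4 → 3: |3-4| = 1, total = 1
  3 → 5: |5-3| = 2, total = 3
  5 → 8: |8-5| = 3, total = 6
  8 → 11: |11-8| = 3, total = 9
  11 → 12: |12-11| = 1, total = 10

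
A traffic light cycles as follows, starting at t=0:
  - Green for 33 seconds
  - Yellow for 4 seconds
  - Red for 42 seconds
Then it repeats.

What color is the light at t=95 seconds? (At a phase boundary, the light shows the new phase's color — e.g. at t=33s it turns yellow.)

Cycle length = 33 + 4 + 42 = 79s
t = 95, phase_t = 95 mod 79 = 16
16 < 33 (green end) → GREEN

Answer: green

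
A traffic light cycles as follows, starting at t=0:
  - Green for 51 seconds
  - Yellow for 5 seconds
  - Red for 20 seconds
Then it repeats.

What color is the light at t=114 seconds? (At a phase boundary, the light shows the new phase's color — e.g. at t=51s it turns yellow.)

Cycle length = 51 + 5 + 20 = 76s
t = 114, phase_t = 114 mod 76 = 38
38 < 51 (green end) → GREEN

Answer: green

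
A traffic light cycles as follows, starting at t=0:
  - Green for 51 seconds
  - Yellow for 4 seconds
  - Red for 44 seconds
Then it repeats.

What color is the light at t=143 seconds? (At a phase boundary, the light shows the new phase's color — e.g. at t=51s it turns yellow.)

Answer: green

Derivation:
Cycle length = 51 + 4 + 44 = 99s
t = 143, phase_t = 143 mod 99 = 44
44 < 51 (green end) → GREEN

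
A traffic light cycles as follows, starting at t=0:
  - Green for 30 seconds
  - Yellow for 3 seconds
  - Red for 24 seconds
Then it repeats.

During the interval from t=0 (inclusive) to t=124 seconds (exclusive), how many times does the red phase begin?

Answer: 2

Derivation:
Cycle = 30+3+24 = 57s
red phase starts at t = k*57 + 33 for k=0,1,2,...
Need k*57+33 < 124 → k < 1.596
k ∈ {0, ..., 1} → 2 starts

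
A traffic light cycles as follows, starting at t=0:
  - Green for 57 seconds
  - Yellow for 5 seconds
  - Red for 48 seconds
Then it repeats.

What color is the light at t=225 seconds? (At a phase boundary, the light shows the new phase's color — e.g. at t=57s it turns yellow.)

Answer: green

Derivation:
Cycle length = 57 + 5 + 48 = 110s
t = 225, phase_t = 225 mod 110 = 5
5 < 57 (green end) → GREEN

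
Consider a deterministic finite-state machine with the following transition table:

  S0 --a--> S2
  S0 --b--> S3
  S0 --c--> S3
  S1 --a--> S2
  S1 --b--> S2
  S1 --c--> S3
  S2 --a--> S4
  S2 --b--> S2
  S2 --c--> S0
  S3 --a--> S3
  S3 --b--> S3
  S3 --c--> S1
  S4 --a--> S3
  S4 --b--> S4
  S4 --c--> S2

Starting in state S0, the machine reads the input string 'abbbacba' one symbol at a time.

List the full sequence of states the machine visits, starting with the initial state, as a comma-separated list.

Answer: S0, S2, S2, S2, S2, S4, S2, S2, S4

Derivation:
Start: S0
  read 'a': S0 --a--> S2
  read 'b': S2 --b--> S2
  read 'b': S2 --b--> S2
  read 'b': S2 --b--> S2
  read 'a': S2 --a--> S4
  read 'c': S4 --c--> S2
  read 'b': S2 --b--> S2
  read 'a': S2 --a--> S4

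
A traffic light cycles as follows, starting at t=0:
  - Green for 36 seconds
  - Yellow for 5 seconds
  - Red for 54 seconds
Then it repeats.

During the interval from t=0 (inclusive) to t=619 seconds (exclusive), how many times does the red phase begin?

Answer: 7

Derivation:
Cycle = 36+5+54 = 95s
red phase starts at t = k*95 + 41 for k=0,1,2,...
Need k*95+41 < 619 → k < 6.084
k ∈ {0, ..., 6} → 7 starts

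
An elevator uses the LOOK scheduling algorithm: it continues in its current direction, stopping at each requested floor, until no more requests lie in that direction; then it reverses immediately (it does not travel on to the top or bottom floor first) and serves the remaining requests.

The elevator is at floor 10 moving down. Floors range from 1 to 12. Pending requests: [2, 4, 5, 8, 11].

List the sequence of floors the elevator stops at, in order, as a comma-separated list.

Answer: 8, 5, 4, 2, 11

Derivation:
Current: 10, moving DOWN
Serve below first (descending): [8, 5, 4, 2]
Then reverse, serve above (ascending): [11]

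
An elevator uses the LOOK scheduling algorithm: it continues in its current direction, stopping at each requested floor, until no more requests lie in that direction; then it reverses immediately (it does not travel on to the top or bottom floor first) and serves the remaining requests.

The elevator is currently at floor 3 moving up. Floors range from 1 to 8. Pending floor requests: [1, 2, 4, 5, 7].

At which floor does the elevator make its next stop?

Current floor: 3, direction: up
Requests above: [4, 5, 7]
Requests below: [1, 2]
Moving up and requests lie above → nearest above is min([4, 5, 7]) = 4

Answer: 4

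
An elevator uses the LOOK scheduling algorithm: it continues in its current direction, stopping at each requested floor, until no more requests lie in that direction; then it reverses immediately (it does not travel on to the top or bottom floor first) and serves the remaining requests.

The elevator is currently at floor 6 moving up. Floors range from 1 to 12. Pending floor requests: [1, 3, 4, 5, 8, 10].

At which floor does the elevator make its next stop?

Current floor: 6, direction: up
Requests above: [8, 10]
Requests below: [1, 3, 4, 5]
Moving up and requests lie above → nearest above is min([8, 10]) = 8

Answer: 8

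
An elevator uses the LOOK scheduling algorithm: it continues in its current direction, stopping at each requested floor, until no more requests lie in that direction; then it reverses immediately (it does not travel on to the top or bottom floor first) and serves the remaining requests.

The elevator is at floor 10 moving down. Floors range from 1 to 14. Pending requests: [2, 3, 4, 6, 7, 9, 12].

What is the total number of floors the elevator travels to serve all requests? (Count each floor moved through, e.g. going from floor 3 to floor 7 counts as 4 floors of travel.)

Start at floor 10 moving down, LOOK stop order: [9, 7, 6, 4, 3, 2, 12]
  10 → 9: |9-10| = 1, total = 1
  9 → 7: |7-9| = 2, total = 3
  7 → 6: |6-7| = 1, total = 4
  6 → 4: |4-6| = 2, total = 6
  4 → 3: |3-4| = 1, total = 7
  3 → 2: |2-3| = 1, total = 8
  2 → 12: |12-2| = 10, total = 18

Answer: 18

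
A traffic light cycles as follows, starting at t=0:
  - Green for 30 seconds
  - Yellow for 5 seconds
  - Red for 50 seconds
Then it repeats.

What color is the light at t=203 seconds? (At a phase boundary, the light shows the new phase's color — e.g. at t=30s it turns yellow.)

Cycle length = 30 + 5 + 50 = 85s
t = 203, phase_t = 203 mod 85 = 33
30 <= 33 < 35 (yellow end) → YELLOW

Answer: yellow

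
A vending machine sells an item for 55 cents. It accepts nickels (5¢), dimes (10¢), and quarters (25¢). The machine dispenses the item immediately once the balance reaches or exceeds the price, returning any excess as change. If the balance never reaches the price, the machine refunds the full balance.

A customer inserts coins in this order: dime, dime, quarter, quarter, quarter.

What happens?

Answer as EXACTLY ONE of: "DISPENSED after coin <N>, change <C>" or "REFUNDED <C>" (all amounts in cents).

Answer: DISPENSED after coin 4, change 15

Derivation:
Price: 55¢
Coin 1 (dime, 10¢): balance = 10¢
Coin 2 (dime, 10¢): balance = 20¢
Coin 3 (quarter, 25¢): balance = 45¢
Coin 4 (quarter, 25¢): balance = 70¢
  → balance >= price → DISPENSE, change = 70 - 55 = 15¢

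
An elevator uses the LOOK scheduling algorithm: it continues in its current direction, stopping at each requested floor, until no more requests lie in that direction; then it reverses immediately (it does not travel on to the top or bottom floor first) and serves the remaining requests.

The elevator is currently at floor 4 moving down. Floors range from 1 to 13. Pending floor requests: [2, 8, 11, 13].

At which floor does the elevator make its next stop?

Current floor: 4, direction: down
Requests above: [8, 11, 13]
Requests below: [2]
Moving down and requests lie below → nearest below is max([2]) = 2

Answer: 2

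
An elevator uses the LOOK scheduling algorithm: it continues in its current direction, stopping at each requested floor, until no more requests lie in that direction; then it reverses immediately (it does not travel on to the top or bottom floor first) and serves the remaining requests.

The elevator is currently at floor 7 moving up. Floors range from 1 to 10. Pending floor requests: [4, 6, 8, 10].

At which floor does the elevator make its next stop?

Current floor: 7, direction: up
Requests above: [8, 10]
Requests below: [4, 6]
Moving up and requests lie above → nearest above is min([8, 10]) = 8

Answer: 8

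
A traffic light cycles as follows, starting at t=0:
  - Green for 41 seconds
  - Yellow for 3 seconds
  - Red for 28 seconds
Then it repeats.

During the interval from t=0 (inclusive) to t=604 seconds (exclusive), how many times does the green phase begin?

Cycle = 41+3+28 = 72s
green phase starts at t = k*72 + 0 for k=0,1,2,...
Need k*72+0 < 604 → k < 8.389
k ∈ {0, ..., 8} → 9 starts

Answer: 9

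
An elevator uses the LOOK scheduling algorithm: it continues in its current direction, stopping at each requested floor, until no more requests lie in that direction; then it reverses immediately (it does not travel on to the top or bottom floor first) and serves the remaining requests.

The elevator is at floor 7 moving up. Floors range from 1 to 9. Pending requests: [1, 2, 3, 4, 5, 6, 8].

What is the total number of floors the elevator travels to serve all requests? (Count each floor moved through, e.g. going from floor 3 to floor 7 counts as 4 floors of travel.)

Answer: 8

Derivation:
Start at floor 7 moving up, LOOK stop order: [8, 6, 5, 4, 3, 2, 1]
  7 → 8: |8-7| = 1, total = 1
  8 → 6: |6-8| = 2, total = 3
  6 → 5: |5-6| = 1, total = 4
  5 → 4: |4-5| = 1, total = 5
  4 → 3: |3-4| = 1, total = 6
  3 → 2: |2-3| = 1, total = 7
  2 → 1: |1-2| = 1, total = 8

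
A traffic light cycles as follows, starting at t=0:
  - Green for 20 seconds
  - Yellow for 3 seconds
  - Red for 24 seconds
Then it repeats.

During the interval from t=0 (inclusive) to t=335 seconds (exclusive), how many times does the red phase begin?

Cycle = 20+3+24 = 47s
red phase starts at t = k*47 + 23 for k=0,1,2,...
Need k*47+23 < 335 → k < 6.638
k ∈ {0, ..., 6} → 7 starts

Answer: 7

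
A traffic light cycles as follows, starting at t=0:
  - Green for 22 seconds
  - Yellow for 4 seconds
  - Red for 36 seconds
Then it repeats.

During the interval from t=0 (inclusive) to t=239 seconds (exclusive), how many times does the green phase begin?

Cycle = 22+4+36 = 62s
green phase starts at t = k*62 + 0 for k=0,1,2,...
Need k*62+0 < 239 → k < 3.855
k ∈ {0, ..., 3} → 4 starts

Answer: 4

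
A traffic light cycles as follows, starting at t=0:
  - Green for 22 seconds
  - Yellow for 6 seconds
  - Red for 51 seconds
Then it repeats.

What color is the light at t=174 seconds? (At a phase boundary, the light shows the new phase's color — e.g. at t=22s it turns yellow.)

Cycle length = 22 + 6 + 51 = 79s
t = 174, phase_t = 174 mod 79 = 16
16 < 22 (green end) → GREEN

Answer: green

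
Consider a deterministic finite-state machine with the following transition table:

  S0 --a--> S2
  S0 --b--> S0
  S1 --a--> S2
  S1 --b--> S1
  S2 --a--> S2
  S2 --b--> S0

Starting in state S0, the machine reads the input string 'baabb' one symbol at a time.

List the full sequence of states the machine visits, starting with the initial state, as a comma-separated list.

Start: S0
  read 'b': S0 --b--> S0
  read 'a': S0 --a--> S2
  read 'a': S2 --a--> S2
  read 'b': S2 --b--> S0
  read 'b': S0 --b--> S0

Answer: S0, S0, S2, S2, S0, S0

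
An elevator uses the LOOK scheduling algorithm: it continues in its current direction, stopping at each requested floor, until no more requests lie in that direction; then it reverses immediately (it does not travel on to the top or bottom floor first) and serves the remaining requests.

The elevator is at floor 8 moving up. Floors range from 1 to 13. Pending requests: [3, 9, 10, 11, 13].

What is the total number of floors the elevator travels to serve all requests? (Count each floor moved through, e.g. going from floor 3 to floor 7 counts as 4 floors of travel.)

Start at floor 8 moving up, LOOK stop order: [9, 10, 11, 13, 3]
  8 → 9: |9-8| = 1, total = 1
  9 → 10: |10-9| = 1, total = 2
  10 → 11: |11-10| = 1, total = 3
  11 → 13: |13-11| = 2, total = 5
  13 → 3: |3-13| = 10, total = 15

Answer: 15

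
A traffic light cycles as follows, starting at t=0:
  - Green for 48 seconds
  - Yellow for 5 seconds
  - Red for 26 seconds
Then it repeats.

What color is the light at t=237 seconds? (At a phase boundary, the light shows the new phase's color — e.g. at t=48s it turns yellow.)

Cycle length = 48 + 5 + 26 = 79s
t = 237, phase_t = 237 mod 79 = 0
0 < 48 (green end) → GREEN

Answer: green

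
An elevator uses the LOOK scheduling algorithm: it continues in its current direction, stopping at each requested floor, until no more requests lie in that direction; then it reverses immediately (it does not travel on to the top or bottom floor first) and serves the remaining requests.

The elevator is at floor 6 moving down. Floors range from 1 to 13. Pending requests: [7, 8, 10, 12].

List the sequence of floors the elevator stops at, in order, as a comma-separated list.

Answer: 7, 8, 10, 12

Derivation:
Current: 6, moving DOWN
Serve below first (descending): []
Then reverse, serve above (ascending): [7, 8, 10, 12]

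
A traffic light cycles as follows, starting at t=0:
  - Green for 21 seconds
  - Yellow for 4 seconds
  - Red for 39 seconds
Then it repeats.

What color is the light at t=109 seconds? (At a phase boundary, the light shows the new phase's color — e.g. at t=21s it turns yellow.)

Answer: red

Derivation:
Cycle length = 21 + 4 + 39 = 64s
t = 109, phase_t = 109 mod 64 = 45
45 >= 25 → RED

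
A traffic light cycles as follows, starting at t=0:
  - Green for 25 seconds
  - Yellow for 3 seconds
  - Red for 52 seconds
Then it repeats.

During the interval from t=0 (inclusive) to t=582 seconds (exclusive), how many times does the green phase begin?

Answer: 8

Derivation:
Cycle = 25+3+52 = 80s
green phase starts at t = k*80 + 0 for k=0,1,2,...
Need k*80+0 < 582 → k < 7.275
k ∈ {0, ..., 7} → 8 starts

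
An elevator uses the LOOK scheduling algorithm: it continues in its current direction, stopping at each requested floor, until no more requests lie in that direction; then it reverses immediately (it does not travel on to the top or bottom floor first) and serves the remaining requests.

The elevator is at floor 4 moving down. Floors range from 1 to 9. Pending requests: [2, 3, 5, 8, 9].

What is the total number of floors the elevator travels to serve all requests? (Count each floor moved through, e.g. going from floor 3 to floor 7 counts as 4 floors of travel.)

Start at floor 4 moving down, LOOK stop order: [3, 2, 5, 8, 9]
  4 → 3: |3-4| = 1, total = 1
  3 → 2: |2-3| = 1, total = 2
  2 → 5: |5-2| = 3, total = 5
  5 → 8: |8-5| = 3, total = 8
  8 → 9: |9-8| = 1, total = 9

Answer: 9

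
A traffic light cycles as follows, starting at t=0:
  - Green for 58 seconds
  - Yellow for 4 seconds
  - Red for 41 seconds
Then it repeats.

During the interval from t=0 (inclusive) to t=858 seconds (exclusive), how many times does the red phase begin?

Answer: 8

Derivation:
Cycle = 58+4+41 = 103s
red phase starts at t = k*103 + 62 for k=0,1,2,...
Need k*103+62 < 858 → k < 7.728
k ∈ {0, ..., 7} → 8 starts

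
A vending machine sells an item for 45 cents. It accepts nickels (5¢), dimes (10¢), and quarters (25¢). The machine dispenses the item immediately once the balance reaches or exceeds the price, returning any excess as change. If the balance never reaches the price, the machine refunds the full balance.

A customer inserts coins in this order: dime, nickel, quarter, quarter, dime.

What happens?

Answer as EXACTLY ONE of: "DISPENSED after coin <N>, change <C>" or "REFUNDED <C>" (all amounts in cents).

Price: 45¢
Coin 1 (dime, 10¢): balance = 10¢
Coin 2 (nickel, 5¢): balance = 15¢
Coin 3 (quarter, 25¢): balance = 40¢
Coin 4 (quarter, 25¢): balance = 65¢
  → balance >= price → DISPENSE, change = 65 - 45 = 20¢

Answer: DISPENSED after coin 4, change 20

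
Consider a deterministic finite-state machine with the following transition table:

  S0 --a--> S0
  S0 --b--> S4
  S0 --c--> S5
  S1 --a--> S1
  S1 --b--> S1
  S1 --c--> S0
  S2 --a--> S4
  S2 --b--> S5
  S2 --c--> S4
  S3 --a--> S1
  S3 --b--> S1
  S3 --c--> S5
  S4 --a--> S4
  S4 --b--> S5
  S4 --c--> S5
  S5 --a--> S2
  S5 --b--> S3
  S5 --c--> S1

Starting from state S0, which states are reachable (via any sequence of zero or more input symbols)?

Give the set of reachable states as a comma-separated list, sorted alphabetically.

BFS from S0:
  visit S0: S0--a-->S0 (seen), S0--b-->S4 (new), S0--c-->S5 (new)
  visit S4: S4--a-->S4 (seen), S4--b-->S5 (seen), S4--c-->S5 (seen)
  visit S5: S5--a-->S2 (new), S5--b-->S3 (new), S5--c-->S1 (new)
  visit S2: S2--a-->S4 (seen), S2--b-->S5 (seen), S2--c-->S4 (seen)
  visit S3: S3--a-->S1 (seen), S3--b-->S1 (seen), S3--c-->S5 (seen)
  visit S1: S1--a-->S1 (seen), S1--b-->S1 (seen), S1--c-->S0 (seen)

Answer: S0, S1, S2, S3, S4, S5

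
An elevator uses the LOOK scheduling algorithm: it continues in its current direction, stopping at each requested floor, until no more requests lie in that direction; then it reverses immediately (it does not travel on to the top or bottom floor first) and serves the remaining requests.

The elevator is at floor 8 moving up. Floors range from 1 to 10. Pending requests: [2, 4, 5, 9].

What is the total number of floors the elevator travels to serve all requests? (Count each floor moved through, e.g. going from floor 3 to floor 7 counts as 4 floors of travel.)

Answer: 8

Derivation:
Start at floor 8 moving up, LOOK stop order: [9, 5, 4, 2]
  8 → 9: |9-8| = 1, total = 1
  9 → 5: |5-9| = 4, total = 5
  5 → 4: |4-5| = 1, total = 6
  4 → 2: |2-4| = 2, total = 8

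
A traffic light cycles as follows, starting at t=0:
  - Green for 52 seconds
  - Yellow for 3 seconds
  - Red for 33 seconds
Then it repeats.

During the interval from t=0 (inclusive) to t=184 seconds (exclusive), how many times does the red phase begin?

Cycle = 52+3+33 = 88s
red phase starts at t = k*88 + 55 for k=0,1,2,...
Need k*88+55 < 184 → k < 1.466
k ∈ {0, ..., 1} → 2 starts

Answer: 2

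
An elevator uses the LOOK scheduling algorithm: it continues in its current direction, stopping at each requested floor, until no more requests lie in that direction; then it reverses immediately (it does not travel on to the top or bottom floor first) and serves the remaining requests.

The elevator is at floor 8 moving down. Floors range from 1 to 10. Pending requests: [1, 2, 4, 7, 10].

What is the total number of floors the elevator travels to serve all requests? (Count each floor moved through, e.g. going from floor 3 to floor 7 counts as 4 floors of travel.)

Answer: 16

Derivation:
Start at floor 8 moving down, LOOK stop order: [7, 4, 2, 1, 10]
  8 → 7: |7-8| = 1, total = 1
  7 → 4: |4-7| = 3, total = 4
  4 → 2: |2-4| = 2, total = 6
  2 → 1: |1-2| = 1, total = 7
  1 → 10: |10-1| = 9, total = 16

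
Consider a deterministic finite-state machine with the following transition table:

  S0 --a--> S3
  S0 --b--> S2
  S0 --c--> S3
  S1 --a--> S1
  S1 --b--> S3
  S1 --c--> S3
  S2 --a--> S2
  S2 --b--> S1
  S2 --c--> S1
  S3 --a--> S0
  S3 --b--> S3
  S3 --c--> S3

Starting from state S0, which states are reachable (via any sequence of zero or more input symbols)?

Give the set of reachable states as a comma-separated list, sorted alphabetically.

Answer: S0, S1, S2, S3

Derivation:
BFS from S0:
  visit S0: S0--a-->S3 (new), S0--b-->S2 (new), S0--c-->S3 (seen)
  visit S3: S3--a-->S0 (seen), S3--b-->S3 (seen), S3--c-->S3 (seen)
  visit S2: S2--a-->S2 (seen), S2--b-->S1 (new), S2--c-->S1 (seen)
  visit S1: S1--a-->S1 (seen), S1--b-->S3 (seen), S1--c-->S3 (seen)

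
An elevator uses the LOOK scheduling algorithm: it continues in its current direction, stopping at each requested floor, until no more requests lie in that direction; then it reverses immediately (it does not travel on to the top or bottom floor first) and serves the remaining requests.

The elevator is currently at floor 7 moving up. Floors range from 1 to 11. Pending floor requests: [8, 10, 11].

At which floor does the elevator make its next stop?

Current floor: 7, direction: up
Requests above: [8, 10, 11]
Requests below: []
Moving up and requests lie above → nearest above is min([8, 10, 11]) = 8

Answer: 8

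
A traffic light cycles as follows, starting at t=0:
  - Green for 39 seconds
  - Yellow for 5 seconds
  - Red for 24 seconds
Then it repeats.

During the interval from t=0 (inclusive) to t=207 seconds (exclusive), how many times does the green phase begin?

Answer: 4

Derivation:
Cycle = 39+5+24 = 68s
green phase starts at t = k*68 + 0 for k=0,1,2,...
Need k*68+0 < 207 → k < 3.044
k ∈ {0, ..., 3} → 4 starts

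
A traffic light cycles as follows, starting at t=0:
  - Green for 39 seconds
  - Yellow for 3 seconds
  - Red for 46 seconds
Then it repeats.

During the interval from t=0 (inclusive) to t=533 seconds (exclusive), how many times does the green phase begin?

Answer: 7

Derivation:
Cycle = 39+3+46 = 88s
green phase starts at t = k*88 + 0 for k=0,1,2,...
Need k*88+0 < 533 → k < 6.057
k ∈ {0, ..., 6} → 7 starts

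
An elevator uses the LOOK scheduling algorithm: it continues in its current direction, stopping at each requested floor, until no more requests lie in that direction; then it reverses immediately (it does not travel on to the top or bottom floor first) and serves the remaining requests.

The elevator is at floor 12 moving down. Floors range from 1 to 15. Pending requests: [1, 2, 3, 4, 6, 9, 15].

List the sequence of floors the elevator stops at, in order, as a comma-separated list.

Answer: 9, 6, 4, 3, 2, 1, 15

Derivation:
Current: 12, moving DOWN
Serve below first (descending): [9, 6, 4, 3, 2, 1]
Then reverse, serve above (ascending): [15]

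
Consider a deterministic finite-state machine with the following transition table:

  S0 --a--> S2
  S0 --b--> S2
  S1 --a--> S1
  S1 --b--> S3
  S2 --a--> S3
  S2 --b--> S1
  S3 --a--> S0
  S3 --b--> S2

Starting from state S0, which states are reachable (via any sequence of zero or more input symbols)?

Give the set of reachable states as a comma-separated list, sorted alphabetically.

BFS from S0:
  visit S0: S0--a-->S2 (new), S0--b-->S2 (seen)
  visit S2: S2--a-->S3 (new), S2--b-->S1 (new)
  visit S3: S3--a-->S0 (seen), S3--b-->S2 (seen)
  visit S1: S1--a-->S1 (seen), S1--b-->S3 (seen)

Answer: S0, S1, S2, S3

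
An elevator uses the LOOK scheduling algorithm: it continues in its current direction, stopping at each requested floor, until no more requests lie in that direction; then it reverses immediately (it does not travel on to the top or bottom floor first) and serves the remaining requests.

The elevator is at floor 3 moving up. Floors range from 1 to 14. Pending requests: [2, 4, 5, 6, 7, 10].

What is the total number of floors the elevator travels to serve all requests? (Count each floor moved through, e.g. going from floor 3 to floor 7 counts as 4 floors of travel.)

Start at floor 3 moving up, LOOK stop order: [4, 5, 6, 7, 10, 2]
  3 → 4: |4-3| = 1, total = 1
  4 → 5: |5-4| = 1, total = 2
  5 → 6: |6-5| = 1, total = 3
  6 → 7: |7-6| = 1, total = 4
  7 → 10: |10-7| = 3, total = 7
  10 → 2: |2-10| = 8, total = 15

Answer: 15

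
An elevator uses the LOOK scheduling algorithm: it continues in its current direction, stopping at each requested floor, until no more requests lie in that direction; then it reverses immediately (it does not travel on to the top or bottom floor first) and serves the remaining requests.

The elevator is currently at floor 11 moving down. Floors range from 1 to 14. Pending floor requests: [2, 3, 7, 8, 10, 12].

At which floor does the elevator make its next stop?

Current floor: 11, direction: down
Requests above: [12]
Requests below: [2, 3, 7, 8, 10]
Moving down and requests lie below → nearest below is max([2, 3, 7, 8, 10]) = 10

Answer: 10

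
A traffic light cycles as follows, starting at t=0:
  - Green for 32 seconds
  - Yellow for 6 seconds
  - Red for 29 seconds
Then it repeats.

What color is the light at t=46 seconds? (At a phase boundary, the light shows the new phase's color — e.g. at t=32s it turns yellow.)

Answer: red

Derivation:
Cycle length = 32 + 6 + 29 = 67s
t = 46, phase_t = 46 mod 67 = 46
46 >= 38 → RED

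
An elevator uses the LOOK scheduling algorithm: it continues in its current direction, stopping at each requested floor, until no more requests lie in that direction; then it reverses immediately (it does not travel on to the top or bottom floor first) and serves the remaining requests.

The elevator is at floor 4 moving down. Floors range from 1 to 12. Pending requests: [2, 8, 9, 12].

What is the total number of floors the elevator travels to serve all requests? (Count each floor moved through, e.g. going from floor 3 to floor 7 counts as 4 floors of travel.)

Answer: 12

Derivation:
Start at floor 4 moving down, LOOK stop order: [2, 8, 9, 12]
  4 → 2: |2-4| = 2, total = 2
  2 → 8: |8-2| = 6, total = 8
  8 → 9: |9-8| = 1, total = 9
  9 → 12: |12-9| = 3, total = 12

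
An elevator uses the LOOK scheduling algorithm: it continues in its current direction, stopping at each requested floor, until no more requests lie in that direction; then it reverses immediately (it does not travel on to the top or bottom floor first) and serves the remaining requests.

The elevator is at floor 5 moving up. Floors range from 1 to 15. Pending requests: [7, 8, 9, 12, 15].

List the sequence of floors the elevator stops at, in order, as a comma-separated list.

Answer: 7, 8, 9, 12, 15

Derivation:
Current: 5, moving UP
Serve above first (ascending): [7, 8, 9, 12, 15]
Then reverse, serve below (descending): []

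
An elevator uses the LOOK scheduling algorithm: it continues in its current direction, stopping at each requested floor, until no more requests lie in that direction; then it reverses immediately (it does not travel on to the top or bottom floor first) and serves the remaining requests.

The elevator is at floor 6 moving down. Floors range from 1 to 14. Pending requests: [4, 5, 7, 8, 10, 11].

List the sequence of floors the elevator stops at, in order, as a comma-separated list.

Current: 6, moving DOWN
Serve below first (descending): [5, 4]
Then reverse, serve above (ascending): [7, 8, 10, 11]

Answer: 5, 4, 7, 8, 10, 11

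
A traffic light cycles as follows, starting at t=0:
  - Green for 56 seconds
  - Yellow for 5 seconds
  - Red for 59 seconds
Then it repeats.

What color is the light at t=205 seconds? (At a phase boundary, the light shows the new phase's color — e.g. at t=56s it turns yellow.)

Answer: red

Derivation:
Cycle length = 56 + 5 + 59 = 120s
t = 205, phase_t = 205 mod 120 = 85
85 >= 61 → RED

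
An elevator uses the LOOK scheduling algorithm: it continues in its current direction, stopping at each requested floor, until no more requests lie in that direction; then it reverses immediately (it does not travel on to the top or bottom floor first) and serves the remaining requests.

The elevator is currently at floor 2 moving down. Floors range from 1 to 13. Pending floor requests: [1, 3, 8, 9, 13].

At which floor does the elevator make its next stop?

Answer: 1

Derivation:
Current floor: 2, direction: down
Requests above: [3, 8, 9, 13]
Requests below: [1]
Moving down and requests lie below → nearest below is max([1]) = 1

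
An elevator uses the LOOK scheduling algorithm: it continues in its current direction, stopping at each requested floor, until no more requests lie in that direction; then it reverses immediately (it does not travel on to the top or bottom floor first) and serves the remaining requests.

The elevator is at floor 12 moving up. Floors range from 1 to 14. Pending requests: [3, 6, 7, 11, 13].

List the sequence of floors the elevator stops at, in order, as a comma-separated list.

Current: 12, moving UP
Serve above first (ascending): [13]
Then reverse, serve below (descending): [11, 7, 6, 3]

Answer: 13, 11, 7, 6, 3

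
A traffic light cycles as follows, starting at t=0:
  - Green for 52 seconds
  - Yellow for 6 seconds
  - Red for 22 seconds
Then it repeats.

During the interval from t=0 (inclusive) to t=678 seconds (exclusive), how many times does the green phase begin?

Cycle = 52+6+22 = 80s
green phase starts at t = k*80 + 0 for k=0,1,2,...
Need k*80+0 < 678 → k < 8.475
k ∈ {0, ..., 8} → 9 starts

Answer: 9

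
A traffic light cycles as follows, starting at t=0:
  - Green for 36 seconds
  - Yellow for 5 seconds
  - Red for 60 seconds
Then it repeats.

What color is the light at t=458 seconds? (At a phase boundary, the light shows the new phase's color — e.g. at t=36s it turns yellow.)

Cycle length = 36 + 5 + 60 = 101s
t = 458, phase_t = 458 mod 101 = 54
54 >= 41 → RED

Answer: red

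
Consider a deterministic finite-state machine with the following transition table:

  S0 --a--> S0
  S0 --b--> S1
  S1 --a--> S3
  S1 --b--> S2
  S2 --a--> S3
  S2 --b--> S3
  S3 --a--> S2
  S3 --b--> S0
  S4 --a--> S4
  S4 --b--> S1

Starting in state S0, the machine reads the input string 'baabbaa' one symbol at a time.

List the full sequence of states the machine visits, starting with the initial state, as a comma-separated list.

Answer: S0, S1, S3, S2, S3, S0, S0, S0

Derivation:
Start: S0
  read 'b': S0 --b--> S1
  read 'a': S1 --a--> S3
  read 'a': S3 --a--> S2
  read 'b': S2 --b--> S3
  read 'b': S3 --b--> S0
  read 'a': S0 --a--> S0
  read 'a': S0 --a--> S0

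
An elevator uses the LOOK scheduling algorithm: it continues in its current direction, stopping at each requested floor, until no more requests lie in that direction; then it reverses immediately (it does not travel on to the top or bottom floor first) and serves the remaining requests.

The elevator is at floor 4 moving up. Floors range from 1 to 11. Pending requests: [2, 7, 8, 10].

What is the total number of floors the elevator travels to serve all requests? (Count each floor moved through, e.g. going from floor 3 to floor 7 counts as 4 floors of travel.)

Answer: 14

Derivation:
Start at floor 4 moving up, LOOK stop order: [7, 8, 10, 2]
  4 → 7: |7-4| = 3, total = 3
  7 → 8: |8-7| = 1, total = 4
  8 → 10: |10-8| = 2, total = 6
  10 → 2: |2-10| = 8, total = 14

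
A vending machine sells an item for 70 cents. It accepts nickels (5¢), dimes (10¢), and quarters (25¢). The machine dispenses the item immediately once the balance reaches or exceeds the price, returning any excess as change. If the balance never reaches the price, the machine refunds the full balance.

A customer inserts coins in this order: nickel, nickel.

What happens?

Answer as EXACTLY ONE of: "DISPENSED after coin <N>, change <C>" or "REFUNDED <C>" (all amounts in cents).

Answer: REFUNDED 10

Derivation:
Price: 70¢
Coin 1 (nickel, 5¢): balance = 5¢
Coin 2 (nickel, 5¢): balance = 10¢
All coins inserted, balance 10¢ < price 70¢ → REFUND 10¢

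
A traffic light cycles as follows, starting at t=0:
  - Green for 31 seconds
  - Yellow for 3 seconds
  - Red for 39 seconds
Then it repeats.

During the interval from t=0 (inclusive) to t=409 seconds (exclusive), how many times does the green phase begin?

Answer: 6

Derivation:
Cycle = 31+3+39 = 73s
green phase starts at t = k*73 + 0 for k=0,1,2,...
Need k*73+0 < 409 → k < 5.603
k ∈ {0, ..., 5} → 6 starts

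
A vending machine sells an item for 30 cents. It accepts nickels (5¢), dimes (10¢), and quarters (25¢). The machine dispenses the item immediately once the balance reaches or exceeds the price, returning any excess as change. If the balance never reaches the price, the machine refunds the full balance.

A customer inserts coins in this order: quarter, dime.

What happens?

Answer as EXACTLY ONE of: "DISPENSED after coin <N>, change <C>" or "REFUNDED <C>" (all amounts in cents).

Price: 30¢
Coin 1 (quarter, 25¢): balance = 25¢
Coin 2 (dime, 10¢): balance = 35¢
  → balance >= price → DISPENSE, change = 35 - 30 = 5¢

Answer: DISPENSED after coin 2, change 5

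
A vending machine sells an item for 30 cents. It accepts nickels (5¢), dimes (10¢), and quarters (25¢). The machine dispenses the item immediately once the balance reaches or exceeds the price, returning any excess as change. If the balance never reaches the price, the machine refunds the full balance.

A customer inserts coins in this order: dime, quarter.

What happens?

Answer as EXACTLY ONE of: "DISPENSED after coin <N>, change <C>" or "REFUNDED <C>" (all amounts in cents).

Price: 30¢
Coin 1 (dime, 10¢): balance = 10¢
Coin 2 (quarter, 25¢): balance = 35¢
  → balance >= price → DISPENSE, change = 35 - 30 = 5¢

Answer: DISPENSED after coin 2, change 5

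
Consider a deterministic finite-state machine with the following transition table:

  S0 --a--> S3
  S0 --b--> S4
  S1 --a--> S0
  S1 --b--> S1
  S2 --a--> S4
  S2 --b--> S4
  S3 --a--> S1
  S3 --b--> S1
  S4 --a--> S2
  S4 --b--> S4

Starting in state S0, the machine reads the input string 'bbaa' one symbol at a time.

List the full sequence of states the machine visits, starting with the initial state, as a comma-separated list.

Start: S0
  read 'b': S0 --b--> S4
  read 'b': S4 --b--> S4
  read 'a': S4 --a--> S2
  read 'a': S2 --a--> S4

Answer: S0, S4, S4, S2, S4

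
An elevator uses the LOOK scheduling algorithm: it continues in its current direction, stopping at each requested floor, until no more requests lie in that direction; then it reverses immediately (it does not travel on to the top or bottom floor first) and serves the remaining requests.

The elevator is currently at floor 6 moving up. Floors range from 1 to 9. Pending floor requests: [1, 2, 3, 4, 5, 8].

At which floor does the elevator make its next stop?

Answer: 8

Derivation:
Current floor: 6, direction: up
Requests above: [8]
Requests below: [1, 2, 3, 4, 5]
Moving up and requests lie above → nearest above is min([8]) = 8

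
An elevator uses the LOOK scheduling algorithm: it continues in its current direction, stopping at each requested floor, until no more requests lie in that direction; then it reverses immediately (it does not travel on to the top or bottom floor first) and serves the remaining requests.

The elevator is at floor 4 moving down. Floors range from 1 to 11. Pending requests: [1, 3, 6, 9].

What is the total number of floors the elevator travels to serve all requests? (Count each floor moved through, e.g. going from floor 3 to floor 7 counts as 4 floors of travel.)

Answer: 11

Derivation:
Start at floor 4 moving down, LOOK stop order: [3, 1, 6, 9]
  4 → 3: |3-4| = 1, total = 1
  3 → 1: |1-3| = 2, total = 3
  1 → 6: |6-1| = 5, total = 8
  6 → 9: |9-6| = 3, total = 11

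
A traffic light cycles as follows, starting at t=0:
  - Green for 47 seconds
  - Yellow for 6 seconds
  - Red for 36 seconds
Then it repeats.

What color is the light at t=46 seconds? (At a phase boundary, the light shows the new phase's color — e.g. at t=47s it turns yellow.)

Answer: green

Derivation:
Cycle length = 47 + 6 + 36 = 89s
t = 46, phase_t = 46 mod 89 = 46
46 < 47 (green end) → GREEN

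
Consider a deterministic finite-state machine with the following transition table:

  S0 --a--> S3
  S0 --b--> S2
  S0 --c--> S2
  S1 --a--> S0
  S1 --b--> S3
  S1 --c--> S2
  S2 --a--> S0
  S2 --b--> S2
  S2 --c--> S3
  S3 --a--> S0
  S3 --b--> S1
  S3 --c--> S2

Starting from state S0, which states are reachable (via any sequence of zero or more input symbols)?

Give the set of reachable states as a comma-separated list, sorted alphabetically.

Answer: S0, S1, S2, S3

Derivation:
BFS from S0:
  visit S0: S0--a-->S3 (new), S0--b-->S2 (new), S0--c-->S2 (seen)
  visit S3: S3--a-->S0 (seen), S3--b-->S1 (new), S3--c-->S2 (seen)
  visit S2: S2--a-->S0 (seen), S2--b-->S2 (seen), S2--c-->S3 (seen)
  visit S1: S1--a-->S0 (seen), S1--b-->S3 (seen), S1--c-->S2 (seen)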